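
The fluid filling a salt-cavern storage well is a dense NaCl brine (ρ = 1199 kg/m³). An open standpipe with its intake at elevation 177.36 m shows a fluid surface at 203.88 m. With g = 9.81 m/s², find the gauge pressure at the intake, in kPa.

Pressure head ψ = h − z = 203.88 − 177.36 = 26.52 m.
P = ρgψ = 1199 × 9.81 × 26.52 = 311933 Pa ≈ 312 kPa.

P ≈ 312 kPa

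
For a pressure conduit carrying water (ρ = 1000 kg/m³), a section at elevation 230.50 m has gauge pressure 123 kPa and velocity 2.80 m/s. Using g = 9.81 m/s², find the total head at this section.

h ≈ 243.44 m

Pressure head ψ = P/(ρg) = 123×1000 / (1000 × 9.81) = 12.54 m.
Velocity head = v²/(2g) = 2.80² / (2 × 9.81) = 0.400 m.
h = z + ψ + v²/(2g) = 230.50 + 12.54 + 0.400 = 243.44 m.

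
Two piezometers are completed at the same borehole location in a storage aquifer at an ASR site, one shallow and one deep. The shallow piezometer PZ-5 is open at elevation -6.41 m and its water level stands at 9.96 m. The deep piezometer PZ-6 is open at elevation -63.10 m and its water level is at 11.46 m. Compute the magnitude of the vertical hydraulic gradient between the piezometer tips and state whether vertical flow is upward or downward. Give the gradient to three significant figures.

Total head at PZ-5: h = 9.96 m (water level in the standpipe).
Total head at PZ-6: h = 11.46 m.
Δh = h(PZ-5) − h(PZ-6) = 9.96 − 11.46 = -1.50 m.
Vertical separation Δz = -6.41 − (-63.10) = 56.69 m.
|i_v| = |Δh| / Δz = 1.50 / 56.69 = 0.0265.
Head is higher in the deep piezometer, so vertical flow is upward (discharge condition).

|i_v| ≈ 0.0265; vertical flow is upward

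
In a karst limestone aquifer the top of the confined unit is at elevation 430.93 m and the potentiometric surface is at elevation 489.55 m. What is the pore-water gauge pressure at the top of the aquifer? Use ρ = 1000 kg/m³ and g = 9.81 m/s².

Pressure head at the aquifer top: ψ = h − z = 489.55 − 430.93 = 58.62 m.
P = ρgψ = 1000 × 9.81 × 58.62 = 575062 Pa ≈ 575 kPa.

P ≈ 575 kPa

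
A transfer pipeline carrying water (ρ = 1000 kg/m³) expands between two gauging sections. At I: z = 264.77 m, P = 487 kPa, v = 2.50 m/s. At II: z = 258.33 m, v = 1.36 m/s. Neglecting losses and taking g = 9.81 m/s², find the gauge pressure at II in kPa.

P₂ ≈ 552 kPa

Pressure head at I: ψ₁ = P₁/(ρg) = 487×1000 / (1000 × 9.81) = 49.64 m.
Velocity heads: v₁²/2g = 2.50²/19.62 = 0.319 m; v₂²/2g = 1.36²/19.62 = 0.094 m.
Total head H = z₁ + ψ₁ + v₁²/2g = 264.77 + 49.64 + 0.319 = 314.73 m.
ψ₂ = H − z₂ − v₂²/2g = 314.73 − 258.33 − 0.094 = 56.31 m.
P₂ = ρgψ₂ = 1000 × 9.81 × 56.31 ≈ 552 kPa.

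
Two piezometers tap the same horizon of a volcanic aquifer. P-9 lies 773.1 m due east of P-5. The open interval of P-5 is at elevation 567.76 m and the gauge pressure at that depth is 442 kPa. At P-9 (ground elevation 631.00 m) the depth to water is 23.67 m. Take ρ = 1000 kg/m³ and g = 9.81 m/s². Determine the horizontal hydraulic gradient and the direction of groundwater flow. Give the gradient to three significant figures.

Pressure head at P-5: ψ = P/(ρg) = 442×1000 / (1000 × 9.81) = 45.06 m.
Total head at P-5: h = z + ψ = 567.76 + 45.06 = 612.82 m.
Total head at P-9: h = 631.00 − 23.67 = 607.33 m.
Head difference: h(P-5) − h(P-9) = 612.82 − 607.33 = 5.49 m.
Hydraulic gradient: i = |Δh| / L = 5.49 / 773.1 = 0.00710.
Flow is from higher to lower head: from P-5 toward P-9, i.e. toward the east.

i ≈ 0.00710; groundwater flows toward the east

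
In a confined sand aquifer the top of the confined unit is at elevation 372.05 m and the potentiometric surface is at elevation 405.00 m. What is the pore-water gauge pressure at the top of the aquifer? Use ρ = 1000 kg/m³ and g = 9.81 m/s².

Pressure head at the aquifer top: ψ = h − z = 405.00 − 372.05 = 32.95 m.
P = ρgψ = 1000 × 9.81 × 32.95 = 323239 Pa ≈ 323 kPa.

P ≈ 323 kPa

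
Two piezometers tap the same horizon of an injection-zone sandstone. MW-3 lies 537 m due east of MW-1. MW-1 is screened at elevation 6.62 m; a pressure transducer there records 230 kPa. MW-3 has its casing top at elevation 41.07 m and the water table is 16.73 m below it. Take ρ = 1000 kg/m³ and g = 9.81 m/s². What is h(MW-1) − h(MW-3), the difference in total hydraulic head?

Δh ≈ 5.73 m

Pressure head at MW-1: ψ = P/(ρg) = 230×1000 / (1000 × 9.81) = 23.45 m.
Total head at MW-1: h = z + ψ = 6.62 + 23.45 = 30.07 m.
Total head at MW-3: h = 41.07 − 16.73 = 24.34 m.
Head difference: h(MW-1) − h(MW-3) = 30.07 − 24.34 = 5.73 m.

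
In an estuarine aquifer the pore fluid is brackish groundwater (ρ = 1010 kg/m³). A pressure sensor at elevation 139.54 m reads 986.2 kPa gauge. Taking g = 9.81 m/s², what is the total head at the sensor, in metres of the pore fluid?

ψ = P/(ρg) = 986.2×1000 / (1010 × 9.81) = 99.53 m.
h = z + ψ = 139.54 + 99.53 = 239.07 m.

h ≈ 239.07 m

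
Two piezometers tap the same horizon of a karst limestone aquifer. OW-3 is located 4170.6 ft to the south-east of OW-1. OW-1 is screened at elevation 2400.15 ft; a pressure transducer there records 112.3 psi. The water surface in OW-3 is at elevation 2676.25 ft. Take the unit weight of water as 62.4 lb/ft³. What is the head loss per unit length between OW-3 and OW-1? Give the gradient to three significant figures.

Pressure head at OW-1: ψ = 144·P/γ = 144 × 112.3 / 62.4 = 259.15 ft.
Total head at OW-1: h = z + ψ = 2400.15 + 259.15 = 2659.30 ft.
Total head at OW-3: h = 2676.25 ft (water level in the piezometer is the total head).
Head difference: h(OW-1) − h(OW-3) = 2659.30 − 2676.25 = -16.95 ft.
Hydraulic gradient: i = |Δh| / L = 16.95 / 4170.6 = 0.00406.

i ≈ 0.00406 ft/ft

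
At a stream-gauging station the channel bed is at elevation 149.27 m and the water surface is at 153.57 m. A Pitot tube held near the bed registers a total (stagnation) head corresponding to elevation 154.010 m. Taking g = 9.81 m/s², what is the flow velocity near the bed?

v ≈ 2.94 m/s

Near the bed, under hydrostatic conditions, the piezometric head (z + ψ) equals the free-surface elevation, 153.57 m.
Velocity head = total − piezometric = 154.010 − 153.57 = 0.440 m.
v = √(2g·h_v) = √(2 × 9.81 × 0.440) = 2.94 m/s.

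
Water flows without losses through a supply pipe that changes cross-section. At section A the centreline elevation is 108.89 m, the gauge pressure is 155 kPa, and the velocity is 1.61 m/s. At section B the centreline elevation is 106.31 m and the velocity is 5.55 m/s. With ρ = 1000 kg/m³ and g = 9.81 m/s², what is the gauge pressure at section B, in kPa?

Pressure head at A: ψ₁ = P₁/(ρg) = 155×1000 / (1000 × 9.81) = 15.80 m.
Velocity heads: v₁²/2g = 1.61²/19.62 = 0.132 m; v₂²/2g = 5.55²/19.62 = 1.570 m.
Total head H = z₁ + ψ₁ + v₁²/2g = 108.89 + 15.80 + 0.132 = 124.82 m.
ψ₂ = H − z₂ − v₂²/2g = 124.82 − 106.31 − 1.570 = 16.94 m.
P₂ = ρgψ₂ = 1000 × 9.81 × 16.94 ≈ 166 kPa.

P₂ ≈ 166 kPa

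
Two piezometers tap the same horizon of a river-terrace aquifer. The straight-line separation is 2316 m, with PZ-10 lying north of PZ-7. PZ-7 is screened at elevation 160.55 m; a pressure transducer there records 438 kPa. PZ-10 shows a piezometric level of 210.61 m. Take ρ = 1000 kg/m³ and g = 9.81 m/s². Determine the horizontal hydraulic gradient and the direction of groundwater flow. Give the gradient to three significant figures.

Pressure head at PZ-7: ψ = P/(ρg) = 438×1000 / (1000 × 9.81) = 44.65 m.
Total head at PZ-7: h = z + ψ = 160.55 + 44.65 = 205.20 m.
Total head at PZ-10: h = 210.61 m (water level in the piezometer is the total head).
Head difference: h(PZ-7) − h(PZ-10) = 205.20 − 210.61 = -5.41 m.
Hydraulic gradient: i = |Δh| / L = 5.41 / 2316 = 0.00234.
Flow is from higher to lower head: from PZ-10 toward PZ-7, i.e. toward the south.

i ≈ 0.00234; groundwater flows toward the south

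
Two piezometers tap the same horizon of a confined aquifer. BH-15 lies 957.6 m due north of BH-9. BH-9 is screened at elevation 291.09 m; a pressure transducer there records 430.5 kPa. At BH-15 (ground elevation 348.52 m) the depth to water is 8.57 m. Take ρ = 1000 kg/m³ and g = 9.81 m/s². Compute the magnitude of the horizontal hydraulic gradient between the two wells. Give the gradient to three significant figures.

Pressure head at BH-9: ψ = P/(ρg) = 430.5×1000 / (1000 × 9.81) = 43.88 m.
Total head at BH-9: h = z + ψ = 291.09 + 43.88 = 334.97 m.
Total head at BH-15: h = 348.52 − 8.57 = 339.95 m.
Head difference: h(BH-9) − h(BH-15) = 334.97 − 339.95 = -4.98 m.
Hydraulic gradient: i = |Δh| / L = 4.98 / 957.6 = 0.00520.

i ≈ 0.00520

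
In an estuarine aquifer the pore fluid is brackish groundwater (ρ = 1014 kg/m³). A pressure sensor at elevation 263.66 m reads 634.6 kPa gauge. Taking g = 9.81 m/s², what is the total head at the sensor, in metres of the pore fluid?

ψ = P/(ρg) = 634.6×1000 / (1014 × 9.81) = 63.80 m.
h = z + ψ = 263.66 + 63.80 = 327.46 m.

h ≈ 327.46 m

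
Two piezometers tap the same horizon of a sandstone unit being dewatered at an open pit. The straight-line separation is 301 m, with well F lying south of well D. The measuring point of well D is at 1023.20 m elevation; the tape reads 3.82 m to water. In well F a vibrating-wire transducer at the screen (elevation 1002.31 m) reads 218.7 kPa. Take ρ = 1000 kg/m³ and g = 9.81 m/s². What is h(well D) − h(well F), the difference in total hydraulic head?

Total head at well D: h = 1023.20 − 3.82 = 1019.38 m.
Pressure head at well F: ψ = P/(ρg) = 218.7×1000 / (1000 × 9.81) = 22.29 m.
Total head at well F: h = z + ψ = 1002.31 + 22.29 = 1024.60 m.
Head difference: h(well D) − h(well F) = 1019.38 − 1024.60 = -5.22 m.

Δh ≈ -5.22 m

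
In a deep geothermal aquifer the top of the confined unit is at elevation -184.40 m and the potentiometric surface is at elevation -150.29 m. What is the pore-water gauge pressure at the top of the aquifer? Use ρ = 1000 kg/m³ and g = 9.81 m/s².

P ≈ 335 kPa

Pressure head at the aquifer top: ψ = h − z = -150.29 − (-184.40) = 34.11 m.
P = ρgψ = 1000 × 9.81 × 34.11 = 334619 Pa ≈ 335 kPa.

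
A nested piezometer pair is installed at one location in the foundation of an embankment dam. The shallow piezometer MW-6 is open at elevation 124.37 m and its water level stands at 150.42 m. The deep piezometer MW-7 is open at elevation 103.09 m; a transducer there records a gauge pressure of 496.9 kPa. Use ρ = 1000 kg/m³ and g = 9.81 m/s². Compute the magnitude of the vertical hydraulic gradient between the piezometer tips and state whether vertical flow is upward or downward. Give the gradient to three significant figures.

|i_v| ≈ 0.156; vertical flow is upward

Total head at MW-6: h = 150.42 m (water level in the standpipe).
Pressure head at MW-7: ψ = P/(ρg) = 496.9×1000 / (1000 × 9.81) = 50.65 m.
Total head at MW-7: h = z + ψ = 103.09 + 50.65 = 153.74 m.
Δh = h(MW-6) − h(MW-7) = 150.42 − 153.74 = -3.32 m.
Vertical separation Δz = 124.37 − 103.09 = 21.28 m.
|i_v| = |Δh| / Δz = 3.32 / 21.28 = 0.156.
Head is higher in the deep piezometer, so vertical flow is upward (discharge condition).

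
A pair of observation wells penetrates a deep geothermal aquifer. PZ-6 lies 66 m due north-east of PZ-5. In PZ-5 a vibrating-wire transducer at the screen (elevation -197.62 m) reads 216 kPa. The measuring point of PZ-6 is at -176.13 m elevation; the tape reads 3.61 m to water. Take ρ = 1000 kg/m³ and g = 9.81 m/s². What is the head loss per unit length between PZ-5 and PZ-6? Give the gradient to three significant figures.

Pressure head at PZ-5: ψ = P/(ρg) = 216×1000 / (1000 × 9.81) = 22.02 m.
Total head at PZ-5: h = z + ψ = -197.62 + 22.02 = -175.60 m.
Total head at PZ-6: h = -176.13 − 3.61 = -179.74 m.
Head difference: h(PZ-5) − h(PZ-6) = -175.60 − (-179.74) = 4.14 m.
Hydraulic gradient: i = |Δh| / L = 4.14 / 66 = 0.0627.

i ≈ 0.0627 m/m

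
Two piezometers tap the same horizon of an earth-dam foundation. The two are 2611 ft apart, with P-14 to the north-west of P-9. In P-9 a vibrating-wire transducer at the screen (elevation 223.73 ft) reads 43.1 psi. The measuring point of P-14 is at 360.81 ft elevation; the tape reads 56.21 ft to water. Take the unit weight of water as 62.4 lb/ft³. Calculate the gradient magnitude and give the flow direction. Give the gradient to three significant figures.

Pressure head at P-9: ψ = 144·P/γ = 144 × 43.1 / 62.4 = 99.46 ft.
Total head at P-9: h = z + ψ = 223.73 + 99.46 = 323.19 ft.
Total head at P-14: h = 360.81 − 56.21 = 304.60 ft.
Head difference: h(P-9) − h(P-14) = 323.19 − 304.60 = 18.59 ft.
Hydraulic gradient: i = |Δh| / L = 18.59 / 2611 = 0.00712.
Flow is from higher to lower head: from P-9 toward P-14, i.e. toward the north-west.

i ≈ 0.00712; groundwater flows toward the north-west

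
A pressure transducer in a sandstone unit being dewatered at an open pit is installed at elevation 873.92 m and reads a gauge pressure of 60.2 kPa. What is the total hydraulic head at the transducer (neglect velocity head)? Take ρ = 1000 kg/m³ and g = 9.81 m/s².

ψ = P/(ρg) = 60.2×1000 / (1000 × 9.81) = 6.14 m.
h = z + ψ = 873.92 + 6.14 = 880.06 m.

h ≈ 880.06 m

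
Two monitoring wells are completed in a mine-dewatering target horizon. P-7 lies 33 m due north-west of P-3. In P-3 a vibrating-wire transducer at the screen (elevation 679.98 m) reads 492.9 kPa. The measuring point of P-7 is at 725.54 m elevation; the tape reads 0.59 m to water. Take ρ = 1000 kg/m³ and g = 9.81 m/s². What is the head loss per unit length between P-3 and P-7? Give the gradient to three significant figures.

Pressure head at P-3: ψ = P/(ρg) = 492.9×1000 / (1000 × 9.81) = 50.24 m.
Total head at P-3: h = z + ψ = 679.98 + 50.24 = 730.22 m.
Total head at P-7: h = 725.54 − 0.59 = 724.95 m.
Head difference: h(P-3) − h(P-7) = 730.22 − 724.95 = 5.27 m.
Hydraulic gradient: i = |Δh| / L = 5.27 / 33 = 0.160.

i ≈ 0.160 m/m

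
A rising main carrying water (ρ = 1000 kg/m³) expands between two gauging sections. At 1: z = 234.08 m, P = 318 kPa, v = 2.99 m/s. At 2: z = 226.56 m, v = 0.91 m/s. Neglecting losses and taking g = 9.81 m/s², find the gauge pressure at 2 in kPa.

P₂ ≈ 396 kPa

Pressure head at 1: ψ₁ = P₁/(ρg) = 318×1000 / (1000 × 9.81) = 32.42 m.
Velocity heads: v₁²/2g = 2.99²/19.62 = 0.456 m; v₂²/2g = 0.91²/19.62 = 0.042 m.
Total head H = z₁ + ψ₁ + v₁²/2g = 234.08 + 32.42 + 0.456 = 266.96 m.
ψ₂ = H − z₂ − v₂²/2g = 266.96 − 226.56 − 0.042 = 40.36 m.
P₂ = ρgψ₂ = 1000 × 9.81 × 40.36 ≈ 396 kPa.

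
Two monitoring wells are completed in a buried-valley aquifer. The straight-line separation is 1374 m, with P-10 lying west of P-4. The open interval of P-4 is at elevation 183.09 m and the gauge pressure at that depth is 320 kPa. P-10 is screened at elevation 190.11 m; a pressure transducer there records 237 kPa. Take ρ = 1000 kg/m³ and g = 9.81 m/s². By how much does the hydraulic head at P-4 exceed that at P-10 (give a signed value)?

Pressure head at P-4: ψ = P/(ρg) = 320×1000 / (1000 × 9.81) = 32.62 m.
Total head at P-4: h = z + ψ = 183.09 + 32.62 = 215.71 m.
Pressure head at P-10: ψ = P/(ρg) = 237×1000 / (1000 × 9.81) = 24.16 m.
Total head at P-10: h = z + ψ = 190.11 + 24.16 = 214.27 m.
Head difference: h(P-4) − h(P-10) = 215.71 − 214.27 = 1.44 m.

Δh ≈ 1.44 m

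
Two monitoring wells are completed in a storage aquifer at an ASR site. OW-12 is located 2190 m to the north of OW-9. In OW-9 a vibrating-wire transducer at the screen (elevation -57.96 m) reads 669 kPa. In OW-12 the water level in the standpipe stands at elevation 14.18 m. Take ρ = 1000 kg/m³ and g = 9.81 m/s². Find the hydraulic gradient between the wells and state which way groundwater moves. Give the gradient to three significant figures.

i ≈ 0.00180; groundwater flows toward the south

Pressure head at OW-9: ψ = P/(ρg) = 669×1000 / (1000 × 9.81) = 68.20 m.
Total head at OW-9: h = z + ψ = -57.96 + 68.20 = 10.24 m.
Total head at OW-12: h = 14.18 m (water level in the piezometer is the total head).
Head difference: h(OW-9) − h(OW-12) = 10.24 − 14.18 = -3.94 m.
Hydraulic gradient: i = |Δh| / L = 3.94 / 2190 = 0.00180.
Flow is from higher to lower head: from OW-12 toward OW-9, i.e. toward the south.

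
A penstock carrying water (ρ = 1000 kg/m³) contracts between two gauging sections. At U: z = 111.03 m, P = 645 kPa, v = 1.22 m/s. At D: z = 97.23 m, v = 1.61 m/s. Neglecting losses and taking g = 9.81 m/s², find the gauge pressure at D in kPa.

Pressure head at U: ψ₁ = P₁/(ρg) = 645×1000 / (1000 × 9.81) = 65.75 m.
Velocity heads: v₁²/2g = 1.22²/19.62 = 0.076 m; v₂²/2g = 1.61²/19.62 = 0.132 m.
Total head H = z₁ + ψ₁ + v₁²/2g = 111.03 + 65.75 + 0.076 = 176.86 m.
ψ₂ = H − z₂ − v₂²/2g = 176.86 − 97.23 − 0.132 = 79.50 m.
P₂ = ρgψ₂ = 1000 × 9.81 × 79.50 ≈ 780 kPa.

P₂ ≈ 780 kPa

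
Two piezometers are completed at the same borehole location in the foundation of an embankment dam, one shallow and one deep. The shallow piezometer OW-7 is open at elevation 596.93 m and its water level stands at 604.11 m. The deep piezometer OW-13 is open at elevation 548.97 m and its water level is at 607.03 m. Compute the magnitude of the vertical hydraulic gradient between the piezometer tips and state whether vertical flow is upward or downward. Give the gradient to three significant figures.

|i_v| ≈ 0.0609; vertical flow is upward

Total head at OW-7: h = 604.11 m (water level in the standpipe).
Total head at OW-13: h = 607.03 m.
Δh = h(OW-7) − h(OW-13) = 604.11 − 607.03 = -2.92 m.
Vertical separation Δz = 596.93 − 548.97 = 47.96 m.
|i_v| = |Δh| / Δz = 2.92 / 47.96 = 0.0609.
Head is higher in the deep piezometer, so vertical flow is upward (discharge condition).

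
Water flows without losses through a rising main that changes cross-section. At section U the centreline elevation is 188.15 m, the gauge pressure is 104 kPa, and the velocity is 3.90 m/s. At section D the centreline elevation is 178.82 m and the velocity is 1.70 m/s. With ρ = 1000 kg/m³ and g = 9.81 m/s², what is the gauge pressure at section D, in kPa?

Pressure head at U: ψ₁ = P₁/(ρg) = 104×1000 / (1000 × 9.81) = 10.60 m.
Velocity heads: v₁²/2g = 3.90²/19.62 = 0.775 m; v₂²/2g = 1.70²/19.62 = 0.147 m.
Total head H = z₁ + ψ₁ + v₁²/2g = 188.15 + 10.60 + 0.775 = 199.53 m.
ψ₂ = H − z₂ − v₂²/2g = 199.53 − 178.82 − 0.147 = 20.56 m.
P₂ = ρgψ₂ = 1000 × 9.81 × 20.56 ≈ 202 kPa.

P₂ ≈ 202 kPa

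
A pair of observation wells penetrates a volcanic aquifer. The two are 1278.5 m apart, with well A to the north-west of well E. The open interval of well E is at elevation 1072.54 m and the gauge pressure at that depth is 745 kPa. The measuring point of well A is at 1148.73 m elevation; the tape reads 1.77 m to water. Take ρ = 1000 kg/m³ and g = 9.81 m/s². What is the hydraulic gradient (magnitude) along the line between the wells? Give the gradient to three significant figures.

i ≈ 0.00119

Pressure head at well E: ψ = P/(ρg) = 745×1000 / (1000 × 9.81) = 75.94 m.
Total head at well E: h = z + ψ = 1072.54 + 75.94 = 1148.48 m.
Total head at well A: h = 1148.73 − 1.77 = 1146.96 m.
Head difference: h(well E) − h(well A) = 1148.48 − 1146.96 = 1.52 m.
Hydraulic gradient: i = |Δh| / L = 1.52 / 1278.5 = 0.00119.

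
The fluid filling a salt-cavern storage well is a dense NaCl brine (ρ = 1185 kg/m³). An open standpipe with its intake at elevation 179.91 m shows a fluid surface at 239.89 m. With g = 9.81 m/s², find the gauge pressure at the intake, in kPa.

Pressure head ψ = h − z = 239.89 − 179.91 = 59.98 m.
P = ρgψ = 1185 × 9.81 × 59.98 = 697259 Pa ≈ 697 kPa.

P ≈ 697 kPa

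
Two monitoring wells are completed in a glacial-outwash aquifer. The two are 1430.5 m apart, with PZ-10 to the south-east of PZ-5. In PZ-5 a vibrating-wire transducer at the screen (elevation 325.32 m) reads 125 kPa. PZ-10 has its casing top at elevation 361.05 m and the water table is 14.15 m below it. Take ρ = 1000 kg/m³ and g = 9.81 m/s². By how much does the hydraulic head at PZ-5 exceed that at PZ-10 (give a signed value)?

Δh ≈ -8.84 m

Pressure head at PZ-5: ψ = P/(ρg) = 125×1000 / (1000 × 9.81) = 12.74 m.
Total head at PZ-5: h = z + ψ = 325.32 + 12.74 = 338.06 m.
Total head at PZ-10: h = 361.05 − 14.15 = 346.90 m.
Head difference: h(PZ-5) − h(PZ-10) = 338.06 − 346.90 = -8.84 m.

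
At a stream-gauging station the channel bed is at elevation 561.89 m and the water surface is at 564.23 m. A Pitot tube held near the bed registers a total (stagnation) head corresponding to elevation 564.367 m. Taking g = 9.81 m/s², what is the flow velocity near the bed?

Near the bed, under hydrostatic conditions, the piezometric head (z + ψ) equals the free-surface elevation, 564.23 m.
Velocity head = total − piezometric = 564.367 − 564.23 = 0.137 m.
v = √(2g·h_v) = √(2 × 9.81 × 0.137) = 1.64 m/s.

v ≈ 1.64 m/s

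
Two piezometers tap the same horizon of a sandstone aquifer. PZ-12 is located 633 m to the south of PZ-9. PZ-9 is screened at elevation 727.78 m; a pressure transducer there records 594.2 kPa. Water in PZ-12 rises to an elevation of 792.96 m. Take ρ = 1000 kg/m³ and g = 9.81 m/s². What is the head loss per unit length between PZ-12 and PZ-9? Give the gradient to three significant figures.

i ≈ 0.00728 m/m

Pressure head at PZ-9: ψ = P/(ρg) = 594.2×1000 / (1000 × 9.81) = 60.57 m.
Total head at PZ-9: h = z + ψ = 727.78 + 60.57 = 788.35 m.
Total head at PZ-12: h = 792.96 m (water level in the piezometer is the total head).
Head difference: h(PZ-9) − h(PZ-12) = 788.35 − 792.96 = -4.61 m.
Hydraulic gradient: i = |Δh| / L = 4.61 / 633 = 0.00728.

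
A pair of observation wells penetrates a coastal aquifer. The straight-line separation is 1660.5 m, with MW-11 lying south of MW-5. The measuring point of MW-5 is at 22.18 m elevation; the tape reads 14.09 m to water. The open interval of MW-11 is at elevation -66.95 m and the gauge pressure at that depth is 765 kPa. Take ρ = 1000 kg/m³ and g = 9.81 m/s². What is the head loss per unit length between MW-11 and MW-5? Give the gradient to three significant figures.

i ≈ 0.00177 m/m

Total head at MW-5: h = 22.18 − 14.09 = 8.09 m.
Pressure head at MW-11: ψ = P/(ρg) = 765×1000 / (1000 × 9.81) = 77.98 m.
Total head at MW-11: h = z + ψ = -66.95 + 77.98 = 11.03 m.
Head difference: h(MW-5) − h(MW-11) = 8.09 − 11.03 = -2.94 m.
Hydraulic gradient: i = |Δh| / L = 2.94 / 1660.5 = 0.00177.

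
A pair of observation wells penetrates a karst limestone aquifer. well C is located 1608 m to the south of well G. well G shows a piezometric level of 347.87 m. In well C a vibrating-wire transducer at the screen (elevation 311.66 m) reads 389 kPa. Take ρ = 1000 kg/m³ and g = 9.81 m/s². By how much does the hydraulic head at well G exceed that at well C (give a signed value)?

Total head at well G: h = 347.87 m (water level in the piezometer is the total head).
Pressure head at well C: ψ = P/(ρg) = 389×1000 / (1000 × 9.81) = 39.65 m.
Total head at well C: h = z + ψ = 311.66 + 39.65 = 351.31 m.
Head difference: h(well G) − h(well C) = 347.87 − 351.31 = -3.44 m.

Δh ≈ -3.44 m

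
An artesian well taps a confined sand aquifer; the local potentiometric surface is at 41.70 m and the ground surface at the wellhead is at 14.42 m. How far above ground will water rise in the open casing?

≈ 27.28 m above ground

Water rises to the potentiometric surface, so the rise above ground = 41.70 − 14.42 = 27.28 m.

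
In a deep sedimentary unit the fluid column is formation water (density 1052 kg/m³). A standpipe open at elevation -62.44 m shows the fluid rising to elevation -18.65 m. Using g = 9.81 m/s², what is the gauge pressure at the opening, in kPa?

Pressure head ψ = h − z = -18.65 − (-62.44) = 43.79 m.
P = ρgψ = 1052 × 9.81 × 43.79 = 451918 Pa ≈ 452 kPa.

P ≈ 452 kPa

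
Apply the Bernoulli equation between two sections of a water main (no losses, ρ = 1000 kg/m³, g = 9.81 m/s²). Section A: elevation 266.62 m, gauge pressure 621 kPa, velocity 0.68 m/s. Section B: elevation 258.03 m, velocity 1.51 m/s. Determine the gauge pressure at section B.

P₂ ≈ 704 kPa

Pressure head at A: ψ₁ = P₁/(ρg) = 621×1000 / (1000 × 9.81) = 63.30 m.
Velocity heads: v₁²/2g = 0.68²/19.62 = 0.024 m; v₂²/2g = 1.51²/19.62 = 0.116 m.
Total head H = z₁ + ψ₁ + v₁²/2g = 266.62 + 63.30 + 0.024 = 329.94 m.
ψ₂ = H − z₂ − v₂²/2g = 329.94 − 258.03 − 0.116 = 71.79 m.
P₂ = ρgψ₂ = 1000 × 9.81 × 71.79 ≈ 704 kPa.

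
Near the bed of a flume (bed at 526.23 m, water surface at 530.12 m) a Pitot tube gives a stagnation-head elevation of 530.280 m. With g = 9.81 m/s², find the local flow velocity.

v ≈ 1.77 m/s

Near the bed, under hydrostatic conditions, the piezometric head (z + ψ) equals the free-surface elevation, 530.12 m.
Velocity head = total − piezometric = 530.280 − 530.12 = 0.160 m.
v = √(2g·h_v) = √(2 × 9.81 × 0.160) = 1.77 m/s.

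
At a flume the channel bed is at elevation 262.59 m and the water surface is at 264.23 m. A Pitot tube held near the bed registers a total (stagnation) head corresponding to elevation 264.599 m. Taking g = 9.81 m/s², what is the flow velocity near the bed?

v ≈ 2.69 m/s

Near the bed, under hydrostatic conditions, the piezometric head (z + ψ) equals the free-surface elevation, 264.23 m.
Velocity head = total − piezometric = 264.599 − 264.23 = 0.369 m.
v = √(2g·h_v) = √(2 × 9.81 × 0.369) = 2.69 m/s.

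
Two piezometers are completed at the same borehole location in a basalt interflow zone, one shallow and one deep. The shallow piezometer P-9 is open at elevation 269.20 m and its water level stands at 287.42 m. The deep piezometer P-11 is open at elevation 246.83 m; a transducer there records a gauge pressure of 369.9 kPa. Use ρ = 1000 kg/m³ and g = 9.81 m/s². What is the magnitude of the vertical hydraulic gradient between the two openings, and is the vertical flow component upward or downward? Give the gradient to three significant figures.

Total head at P-9: h = 287.42 m (water level in the standpipe).
Pressure head at P-11: ψ = P/(ρg) = 369.9×1000 / (1000 × 9.81) = 37.71 m.
Total head at P-11: h = z + ψ = 246.83 + 37.71 = 284.54 m.
Δh = h(P-9) − h(P-11) = 287.42 − 284.54 = 2.88 m.
Vertical separation Δz = 269.20 − 246.83 = 22.37 m.
|i_v| = |Δh| / Δz = 2.88 / 22.37 = 0.129.
Head is higher in the shallow piezometer, so vertical flow is downward (recharge condition).

|i_v| ≈ 0.129; vertical flow is downward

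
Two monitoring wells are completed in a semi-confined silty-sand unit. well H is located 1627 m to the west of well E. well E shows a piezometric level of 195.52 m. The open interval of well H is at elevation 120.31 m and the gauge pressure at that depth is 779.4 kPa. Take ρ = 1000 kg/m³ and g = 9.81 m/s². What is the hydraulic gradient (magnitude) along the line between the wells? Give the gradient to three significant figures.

Total head at well E: h = 195.52 m (water level in the piezometer is the total head).
Pressure head at well H: ψ = P/(ρg) = 779.4×1000 / (1000 × 9.81) = 79.45 m.
Total head at well H: h = z + ψ = 120.31 + 79.45 = 199.76 m.
Head difference: h(well E) − h(well H) = 195.52 − 199.76 = -4.24 m.
Hydraulic gradient: i = |Δh| / L = 4.24 / 1627 = 0.00261.

i ≈ 0.00261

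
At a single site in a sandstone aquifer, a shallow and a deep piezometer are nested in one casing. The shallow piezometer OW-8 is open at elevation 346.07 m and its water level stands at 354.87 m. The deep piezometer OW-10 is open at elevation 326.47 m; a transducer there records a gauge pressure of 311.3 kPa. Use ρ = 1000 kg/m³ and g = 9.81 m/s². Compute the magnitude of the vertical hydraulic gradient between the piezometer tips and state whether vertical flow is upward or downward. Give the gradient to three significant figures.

Total head at OW-8: h = 354.87 m (water level in the standpipe).
Pressure head at OW-10: ψ = P/(ρg) = 311.3×1000 / (1000 × 9.81) = 31.73 m.
Total head at OW-10: h = z + ψ = 326.47 + 31.73 = 358.20 m.
Δh = h(OW-8) − h(OW-10) = 354.87 − 358.20 = -3.33 m.
Vertical separation Δz = 346.07 − 326.47 = 19.60 m.
|i_v| = |Δh| / Δz = 3.33 / 19.60 = 0.170.
Head is higher in the deep piezometer, so vertical flow is upward (discharge condition).

|i_v| ≈ 0.170; vertical flow is upward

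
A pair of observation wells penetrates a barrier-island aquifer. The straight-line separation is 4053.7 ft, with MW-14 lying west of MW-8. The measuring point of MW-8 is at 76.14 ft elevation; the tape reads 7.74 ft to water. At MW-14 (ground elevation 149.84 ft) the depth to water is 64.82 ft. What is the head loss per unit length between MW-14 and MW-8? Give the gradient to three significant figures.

i ≈ 0.00410 ft/ft

Total head at MW-8: h = 76.14 − 7.74 = 68.40 ft.
Total head at MW-14: h = 149.84 − 64.82 = 85.02 ft.
Head difference: h(MW-8) − h(MW-14) = 68.40 − 85.02 = -16.62 ft.
Hydraulic gradient: i = |Δh| / L = 16.62 / 4053.7 = 0.00410.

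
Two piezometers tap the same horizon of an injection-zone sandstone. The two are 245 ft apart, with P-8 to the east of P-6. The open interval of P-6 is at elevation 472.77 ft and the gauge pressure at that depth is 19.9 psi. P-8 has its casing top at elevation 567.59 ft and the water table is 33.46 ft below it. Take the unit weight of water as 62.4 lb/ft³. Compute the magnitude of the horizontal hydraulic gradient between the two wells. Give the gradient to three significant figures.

Pressure head at P-6: ψ = 144·P/γ = 144 × 19.9 / 62.4 = 45.92 ft.
Total head at P-6: h = z + ψ = 472.77 + 45.92 = 518.69 ft.
Total head at P-8: h = 567.59 − 33.46 = 534.13 ft.
Head difference: h(P-6) − h(P-8) = 518.69 − 534.13 = -15.44 ft.
Hydraulic gradient: i = |Δh| / L = 15.44 / 245 = 0.0630.

i ≈ 0.0630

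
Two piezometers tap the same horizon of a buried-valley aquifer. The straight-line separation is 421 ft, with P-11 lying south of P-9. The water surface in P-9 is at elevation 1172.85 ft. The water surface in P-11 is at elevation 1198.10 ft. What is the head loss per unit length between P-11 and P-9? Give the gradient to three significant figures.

Total head at P-9: h = 1172.85 ft (water level in the piezometer is the total head).
Total head at P-11: h = 1198.10 ft (water level in the piezometer is the total head).
Head difference: h(P-9) − h(P-11) = 1172.85 − 1198.10 = -25.25 ft.
Hydraulic gradient: i = |Δh| / L = 25.25 / 421 = 0.0600.

i ≈ 0.0600 ft/ft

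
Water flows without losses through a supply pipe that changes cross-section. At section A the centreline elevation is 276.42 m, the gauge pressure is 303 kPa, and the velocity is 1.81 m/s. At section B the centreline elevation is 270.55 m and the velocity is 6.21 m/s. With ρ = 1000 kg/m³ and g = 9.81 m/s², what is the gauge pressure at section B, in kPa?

Pressure head at A: ψ₁ = P₁/(ρg) = 303×1000 / (1000 × 9.81) = 30.89 m.
Velocity heads: v₁²/2g = 1.81²/19.62 = 0.167 m; v₂²/2g = 6.21²/19.62 = 1.966 m.
Total head H = z₁ + ψ₁ + v₁²/2g = 276.42 + 30.89 + 0.167 = 307.48 m.
ψ₂ = H − z₂ − v₂²/2g = 307.48 − 270.55 − 1.966 = 34.96 m.
P₂ = ρgψ₂ = 1000 × 9.81 × 34.96 ≈ 343 kPa.

P₂ ≈ 343 kPa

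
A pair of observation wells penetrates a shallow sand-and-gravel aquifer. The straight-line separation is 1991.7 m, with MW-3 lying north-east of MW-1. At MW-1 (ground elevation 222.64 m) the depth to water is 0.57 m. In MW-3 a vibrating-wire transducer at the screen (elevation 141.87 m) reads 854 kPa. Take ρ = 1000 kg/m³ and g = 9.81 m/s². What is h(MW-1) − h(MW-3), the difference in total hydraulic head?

Δh ≈ -6.85 m

Total head at MW-1: h = 222.64 − 0.57 = 222.07 m.
Pressure head at MW-3: ψ = P/(ρg) = 854×1000 / (1000 × 9.81) = 87.05 m.
Total head at MW-3: h = z + ψ = 141.87 + 87.05 = 228.92 m.
Head difference: h(MW-1) − h(MW-3) = 222.07 − 228.92 = -6.85 m.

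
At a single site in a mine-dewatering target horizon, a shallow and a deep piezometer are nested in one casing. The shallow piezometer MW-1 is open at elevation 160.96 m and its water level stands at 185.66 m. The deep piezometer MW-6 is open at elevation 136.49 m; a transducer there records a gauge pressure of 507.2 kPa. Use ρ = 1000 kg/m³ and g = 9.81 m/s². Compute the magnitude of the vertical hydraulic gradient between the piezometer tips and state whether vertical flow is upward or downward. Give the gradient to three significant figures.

|i_v| ≈ 0.103; vertical flow is upward

Total head at MW-1: h = 185.66 m (water level in the standpipe).
Pressure head at MW-6: ψ = P/(ρg) = 507.2×1000 / (1000 × 9.81) = 51.70 m.
Total head at MW-6: h = z + ψ = 136.49 + 51.70 = 188.19 m.
Δh = h(MW-1) − h(MW-6) = 185.66 − 188.19 = -2.53 m.
Vertical separation Δz = 160.96 − 136.49 = 24.47 m.
|i_v| = |Δh| / Δz = 2.53 / 24.47 = 0.103.
Head is higher in the deep piezometer, so vertical flow is upward (discharge condition).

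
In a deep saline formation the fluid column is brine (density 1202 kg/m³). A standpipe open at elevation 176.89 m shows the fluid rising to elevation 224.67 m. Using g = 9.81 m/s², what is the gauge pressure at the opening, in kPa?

P ≈ 563 kPa

Pressure head ψ = h − z = 224.67 − 176.89 = 47.78 m.
P = ρgψ = 1202 × 9.81 × 47.78 = 563404 Pa ≈ 563 kPa.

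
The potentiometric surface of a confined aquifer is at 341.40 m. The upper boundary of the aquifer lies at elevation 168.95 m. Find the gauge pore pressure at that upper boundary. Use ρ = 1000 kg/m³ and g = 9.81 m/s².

P ≈ 1690 kPa

Pressure head at the aquifer top: ψ = h − z = 341.40 − 168.95 = 172.45 m.
P = ρgψ = 1000 × 9.81 × 172.45 = 1691734 Pa ≈ 1690 kPa.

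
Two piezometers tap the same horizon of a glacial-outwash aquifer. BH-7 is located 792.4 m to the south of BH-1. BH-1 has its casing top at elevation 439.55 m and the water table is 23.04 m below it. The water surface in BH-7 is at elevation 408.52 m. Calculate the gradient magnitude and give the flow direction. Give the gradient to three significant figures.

Total head at BH-1: h = 439.55 − 23.04 = 416.51 m.
Total head at BH-7: h = 408.52 m (water level in the piezometer is the total head).
Head difference: h(BH-1) − h(BH-7) = 416.51 − 408.52 = 7.99 m.
Hydraulic gradient: i = |Δh| / L = 7.99 / 792.4 = 0.0101.
Flow is from higher to lower head: from BH-1 toward BH-7, i.e. toward the south.

i ≈ 0.0101; groundwater flows toward the south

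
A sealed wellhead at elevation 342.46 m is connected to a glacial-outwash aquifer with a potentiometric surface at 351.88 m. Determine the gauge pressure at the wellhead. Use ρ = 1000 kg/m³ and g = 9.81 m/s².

Head above the cap: Δh = 351.88 − 342.46 = 9.42 m.
P = ρgΔh = 1000 × 9.81 × 9.42 = 92410 Pa ≈ 92.4 kPa.

P ≈ 92.4 kPa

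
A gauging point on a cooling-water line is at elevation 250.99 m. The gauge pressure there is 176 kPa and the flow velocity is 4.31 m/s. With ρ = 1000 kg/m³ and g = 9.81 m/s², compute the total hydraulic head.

h ≈ 269.88 m

Pressure head ψ = P/(ρg) = 176×1000 / (1000 × 9.81) = 17.94 m.
Velocity head = v²/(2g) = 4.31² / (2 × 9.81) = 0.947 m.
h = z + ψ + v²/(2g) = 250.99 + 17.94 + 0.947 = 269.88 m.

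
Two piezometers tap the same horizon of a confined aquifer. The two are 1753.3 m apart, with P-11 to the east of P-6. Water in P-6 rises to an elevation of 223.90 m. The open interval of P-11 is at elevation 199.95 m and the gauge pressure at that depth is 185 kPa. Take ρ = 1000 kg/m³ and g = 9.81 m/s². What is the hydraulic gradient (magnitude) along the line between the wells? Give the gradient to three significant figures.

Total head at P-6: h = 223.90 m (water level in the piezometer is the total head).
Pressure head at P-11: ψ = P/(ρg) = 185×1000 / (1000 × 9.81) = 18.86 m.
Total head at P-11: h = z + ψ = 199.95 + 18.86 = 218.81 m.
Head difference: h(P-6) − h(P-11) = 223.90 − 218.81 = 5.09 m.
Hydraulic gradient: i = |Δh| / L = 5.09 / 1753.3 = 0.00290.

i ≈ 0.00290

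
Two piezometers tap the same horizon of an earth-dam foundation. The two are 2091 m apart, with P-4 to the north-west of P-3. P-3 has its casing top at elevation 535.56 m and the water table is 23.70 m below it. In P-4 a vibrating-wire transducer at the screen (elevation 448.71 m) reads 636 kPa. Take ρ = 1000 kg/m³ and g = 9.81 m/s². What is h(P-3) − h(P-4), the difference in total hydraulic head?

Δh ≈ -1.68 m

Total head at P-3: h = 535.56 − 23.70 = 511.86 m.
Pressure head at P-4: ψ = P/(ρg) = 636×1000 / (1000 × 9.81) = 64.83 m.
Total head at P-4: h = z + ψ = 448.71 + 64.83 = 513.54 m.
Head difference: h(P-3) − h(P-4) = 511.86 − 513.54 = -1.68 m.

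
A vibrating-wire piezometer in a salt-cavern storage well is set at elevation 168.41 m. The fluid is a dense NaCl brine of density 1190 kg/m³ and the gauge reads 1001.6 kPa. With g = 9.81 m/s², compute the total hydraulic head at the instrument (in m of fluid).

h ≈ 254.21 m

ψ = P/(ρg) = 1001.6×1000 / (1190 × 9.81) = 85.80 m.
h = z + ψ = 168.41 + 85.80 = 254.21 m.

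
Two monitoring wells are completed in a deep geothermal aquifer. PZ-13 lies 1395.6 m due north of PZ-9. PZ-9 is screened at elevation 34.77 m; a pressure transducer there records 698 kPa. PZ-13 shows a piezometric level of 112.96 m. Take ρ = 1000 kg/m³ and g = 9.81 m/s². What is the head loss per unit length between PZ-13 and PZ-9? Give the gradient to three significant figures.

Pressure head at PZ-9: ψ = P/(ρg) = 698×1000 / (1000 × 9.81) = 71.15 m.
Total head at PZ-9: h = z + ψ = 34.77 + 71.15 = 105.92 m.
Total head at PZ-13: h = 112.96 m (water level in the piezometer is the total head).
Head difference: h(PZ-9) − h(PZ-13) = 105.92 − 112.96 = -7.04 m.
Hydraulic gradient: i = |Δh| / L = 7.04 / 1395.6 = 0.00504.

i ≈ 0.00504 m/m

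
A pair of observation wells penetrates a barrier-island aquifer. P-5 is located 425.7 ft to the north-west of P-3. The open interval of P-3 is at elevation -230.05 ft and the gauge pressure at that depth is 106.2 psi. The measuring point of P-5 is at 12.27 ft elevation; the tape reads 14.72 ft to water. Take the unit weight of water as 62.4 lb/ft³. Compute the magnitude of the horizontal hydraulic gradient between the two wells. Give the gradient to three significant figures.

i ≈ 0.0411

Pressure head at P-3: ψ = 144·P/γ = 144 × 106.2 / 62.4 = 245.08 ft.
Total head at P-3: h = z + ψ = -230.05 + 245.08 = 15.03 ft.
Total head at P-5: h = 12.27 − 14.72 = -2.45 ft.
Head difference: h(P-3) − h(P-5) = 15.03 − (-2.45) = 17.48 ft.
Hydraulic gradient: i = |Δh| / L = 17.48 / 425.7 = 0.0411.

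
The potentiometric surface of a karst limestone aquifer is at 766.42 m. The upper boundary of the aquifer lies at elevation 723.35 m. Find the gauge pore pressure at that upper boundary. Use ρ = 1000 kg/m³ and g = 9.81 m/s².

Pressure head at the aquifer top: ψ = h − z = 766.42 − 723.35 = 43.07 m.
P = ρgψ = 1000 × 9.81 × 43.07 = 422517 Pa ≈ 423 kPa.

P ≈ 423 kPa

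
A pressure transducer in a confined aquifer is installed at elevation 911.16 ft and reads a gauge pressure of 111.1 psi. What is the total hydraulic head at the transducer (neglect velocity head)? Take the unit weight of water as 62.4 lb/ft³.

ψ = 144·P/γ = 144 × 111.1 / 62.4 = 256.38 ft.
h = z + ψ = 911.16 + 256.38 = 1167.54 ft.

h ≈ 1167.54 ft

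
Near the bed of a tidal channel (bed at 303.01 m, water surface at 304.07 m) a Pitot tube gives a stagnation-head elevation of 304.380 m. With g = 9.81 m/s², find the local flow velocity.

v ≈ 2.47 m/s

Near the bed, under hydrostatic conditions, the piezometric head (z + ψ) equals the free-surface elevation, 304.07 m.
Velocity head = total − piezometric = 304.380 − 304.07 = 0.310 m.
v = √(2g·h_v) = √(2 × 9.81 × 0.310) = 2.47 m/s.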